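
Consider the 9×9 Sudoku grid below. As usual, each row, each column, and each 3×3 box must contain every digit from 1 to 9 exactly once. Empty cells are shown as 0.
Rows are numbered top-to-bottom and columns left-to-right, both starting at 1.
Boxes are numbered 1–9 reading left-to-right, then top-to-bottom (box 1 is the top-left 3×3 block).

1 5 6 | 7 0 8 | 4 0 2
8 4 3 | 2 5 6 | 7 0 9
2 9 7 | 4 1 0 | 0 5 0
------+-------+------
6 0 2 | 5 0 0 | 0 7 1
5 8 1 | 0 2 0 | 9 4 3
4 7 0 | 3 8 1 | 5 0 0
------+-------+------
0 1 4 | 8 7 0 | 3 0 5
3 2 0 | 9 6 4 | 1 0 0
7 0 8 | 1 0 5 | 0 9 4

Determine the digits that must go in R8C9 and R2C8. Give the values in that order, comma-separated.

7,1

For R8C9:
  Consider where 7 can go in box 9.
  R7C8 is out (row 7 already has a 7).
  R8C8 is out (column 8 already has a 7).
  R9C7 is out (row 9 already has a 7).
  So the only cell in box 9 that can hold 7 is R8C9.
  So R8C9 = 7.
For R2C8:
  Row 2 already contains {2, 3, 4, 5, 6, 7, 8, 9}.
  Column 8 already contains {4, 5, 7, 9}.
  Its 3×3 block (box 3) already contains {2, 4, 5, 7, 9}.
  The only value from 1–9 not eliminated is 1, so R2C8 = 1.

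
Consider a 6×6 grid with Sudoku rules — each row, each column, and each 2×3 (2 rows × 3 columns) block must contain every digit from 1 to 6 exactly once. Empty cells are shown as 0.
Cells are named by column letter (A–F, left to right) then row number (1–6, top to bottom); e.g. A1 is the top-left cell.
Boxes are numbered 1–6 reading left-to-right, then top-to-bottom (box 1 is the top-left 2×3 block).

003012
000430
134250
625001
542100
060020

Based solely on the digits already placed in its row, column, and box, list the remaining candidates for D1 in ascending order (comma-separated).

Row 1 already contains {1, 2, 3}.
Column D already contains {1, 2, 4}.
Its 2×3 block (box 2) already contains {1, 2, 3, 4}.
Removing those from 1–6 leaves {5, 6} as the candidates for D1.

5,6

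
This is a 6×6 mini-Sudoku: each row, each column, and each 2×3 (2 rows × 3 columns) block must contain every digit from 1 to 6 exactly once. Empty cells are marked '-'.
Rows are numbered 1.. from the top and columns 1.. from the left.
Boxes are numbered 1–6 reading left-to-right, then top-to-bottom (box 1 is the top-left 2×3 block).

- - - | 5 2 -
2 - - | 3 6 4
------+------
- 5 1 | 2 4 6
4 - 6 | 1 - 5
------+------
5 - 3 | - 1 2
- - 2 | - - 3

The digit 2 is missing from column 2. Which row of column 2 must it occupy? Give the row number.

4

Consider where 2 can go in column 2.
row 1, column 2 is out (row 1 already has a 2).
row 2, column 2 is out (row 2 already has a 2).
row 5, column 2 is out (row 5 already has a 2).
row 6, column 2 is out (row 6 already has a 2).
So the only cell in column 2 that can hold 2 is row 4, column 2.
That is row 4.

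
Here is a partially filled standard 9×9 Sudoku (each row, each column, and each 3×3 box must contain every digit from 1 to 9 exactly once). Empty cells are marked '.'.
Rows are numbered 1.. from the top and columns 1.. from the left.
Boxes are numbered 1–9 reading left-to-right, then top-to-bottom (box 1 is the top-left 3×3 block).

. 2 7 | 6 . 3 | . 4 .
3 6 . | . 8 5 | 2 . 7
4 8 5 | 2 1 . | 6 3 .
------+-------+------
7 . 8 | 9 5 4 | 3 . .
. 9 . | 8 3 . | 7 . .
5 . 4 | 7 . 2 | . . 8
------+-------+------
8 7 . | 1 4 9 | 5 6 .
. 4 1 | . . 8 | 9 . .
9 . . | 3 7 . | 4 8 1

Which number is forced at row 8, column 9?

3

Cell row 8, column 9 itself could take any of {2, 3} by direct elimination.
Consider where 3 can go in row 8.
row 8, column 1 is out (column 1 already has a 3).
row 8, column 4 is out (column 4 already has a 3).
row 8, column 5 is out (column 5 already has a 3).
row 8, column 8 is out (column 8 already has a 3).
So the only cell in row 8 that can hold 3 is row 8, column 9.
Therefore row 8, column 9 = 3.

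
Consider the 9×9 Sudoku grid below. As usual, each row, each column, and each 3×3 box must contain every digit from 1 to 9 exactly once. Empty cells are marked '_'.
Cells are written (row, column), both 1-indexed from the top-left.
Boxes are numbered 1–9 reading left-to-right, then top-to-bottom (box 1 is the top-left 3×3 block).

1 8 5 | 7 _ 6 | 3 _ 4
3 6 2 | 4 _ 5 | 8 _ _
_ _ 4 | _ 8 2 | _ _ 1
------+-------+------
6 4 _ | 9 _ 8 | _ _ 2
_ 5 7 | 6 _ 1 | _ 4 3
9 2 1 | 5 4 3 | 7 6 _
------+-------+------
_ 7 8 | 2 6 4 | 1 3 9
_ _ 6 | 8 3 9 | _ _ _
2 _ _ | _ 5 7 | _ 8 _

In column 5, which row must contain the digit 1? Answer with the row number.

Consider where 1 can go in column 5.
(1,5) is out (row 1 already has a 1).
(4,5) is out (box 5 already has a 1).
(5,5) is out (row 5 already has a 1).
So the only cell in column 5 that can hold 1 is (2,5).
That is row 2.

2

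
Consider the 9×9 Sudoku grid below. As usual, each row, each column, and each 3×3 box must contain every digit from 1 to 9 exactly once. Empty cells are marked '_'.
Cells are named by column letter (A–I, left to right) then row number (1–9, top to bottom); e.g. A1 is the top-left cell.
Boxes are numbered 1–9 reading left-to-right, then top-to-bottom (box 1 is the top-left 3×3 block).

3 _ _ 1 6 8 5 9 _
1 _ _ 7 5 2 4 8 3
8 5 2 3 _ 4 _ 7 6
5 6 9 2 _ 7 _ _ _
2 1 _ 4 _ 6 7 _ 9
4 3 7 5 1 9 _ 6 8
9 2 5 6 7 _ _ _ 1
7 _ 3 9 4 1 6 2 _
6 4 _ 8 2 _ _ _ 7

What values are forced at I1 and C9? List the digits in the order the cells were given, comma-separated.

2,1

For I1:
  Row 1 already contains {1, 3, 5, 6, 8, 9}.
  Column I already contains {1, 3, 6, 7, 8, 9}.
  Its 3×3 block (box 3) already contains {3, 4, 5, 6, 7, 8, 9}.
  The only value from 1–9 not eliminated is 2, so I1 = 2.
For C9:
  Row 9 already contains {2, 4, 6, 7, 8}.
  Column C already contains {2, 3, 5, 7, 9}.
  Its 3×3 block (box 7) already contains {2, 3, 4, 5, 6, 7, 9}.
  The only value from 1–9 not eliminated is 1, so C9 = 1.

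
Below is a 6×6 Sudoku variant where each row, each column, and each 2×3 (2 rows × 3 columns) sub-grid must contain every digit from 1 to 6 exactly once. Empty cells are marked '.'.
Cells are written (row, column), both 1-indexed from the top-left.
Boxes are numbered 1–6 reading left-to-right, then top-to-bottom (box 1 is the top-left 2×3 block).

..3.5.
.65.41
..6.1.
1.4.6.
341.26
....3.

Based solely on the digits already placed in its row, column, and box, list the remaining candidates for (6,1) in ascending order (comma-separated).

2,5,6

Row 6 already contains {3}.
Column 1 already contains {1, 3}.
Its 2×3 block (box 5) already contains {1, 3, 4}.
Removing those from 1–6 leaves {2, 5, 6} as the candidates for (6,1).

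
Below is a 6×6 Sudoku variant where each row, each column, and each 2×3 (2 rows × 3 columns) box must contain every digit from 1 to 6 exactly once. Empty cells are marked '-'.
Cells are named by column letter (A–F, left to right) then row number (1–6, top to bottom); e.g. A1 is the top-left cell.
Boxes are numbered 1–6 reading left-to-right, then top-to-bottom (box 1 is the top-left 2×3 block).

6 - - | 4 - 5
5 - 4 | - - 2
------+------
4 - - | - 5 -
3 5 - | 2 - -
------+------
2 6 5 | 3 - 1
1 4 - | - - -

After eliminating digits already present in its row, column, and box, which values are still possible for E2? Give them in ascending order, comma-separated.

1,3,6

Row 2 already contains {2, 4, 5}.
Column E already contains {5}.
Its 2×3 block (box 2) already contains {2, 4, 5}.
Removing those from 1–6 leaves {1, 3, 6} as the candidates for E2.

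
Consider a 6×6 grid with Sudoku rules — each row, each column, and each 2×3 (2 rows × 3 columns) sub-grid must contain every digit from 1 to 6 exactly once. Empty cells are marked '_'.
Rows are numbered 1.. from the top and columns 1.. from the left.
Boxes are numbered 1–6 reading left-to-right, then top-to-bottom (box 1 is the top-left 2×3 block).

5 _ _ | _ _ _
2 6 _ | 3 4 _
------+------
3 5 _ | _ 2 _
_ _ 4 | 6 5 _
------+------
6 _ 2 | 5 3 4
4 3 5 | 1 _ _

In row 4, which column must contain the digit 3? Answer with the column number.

Consider where 3 can go in row 4.
row 4, column 1 is out (column 1 already has a 3).
row 4, column 2 is out (column 2 already has a 3).
So the only cell in row 4 that can hold 3 is row 4, column 6.
That is column 6.

6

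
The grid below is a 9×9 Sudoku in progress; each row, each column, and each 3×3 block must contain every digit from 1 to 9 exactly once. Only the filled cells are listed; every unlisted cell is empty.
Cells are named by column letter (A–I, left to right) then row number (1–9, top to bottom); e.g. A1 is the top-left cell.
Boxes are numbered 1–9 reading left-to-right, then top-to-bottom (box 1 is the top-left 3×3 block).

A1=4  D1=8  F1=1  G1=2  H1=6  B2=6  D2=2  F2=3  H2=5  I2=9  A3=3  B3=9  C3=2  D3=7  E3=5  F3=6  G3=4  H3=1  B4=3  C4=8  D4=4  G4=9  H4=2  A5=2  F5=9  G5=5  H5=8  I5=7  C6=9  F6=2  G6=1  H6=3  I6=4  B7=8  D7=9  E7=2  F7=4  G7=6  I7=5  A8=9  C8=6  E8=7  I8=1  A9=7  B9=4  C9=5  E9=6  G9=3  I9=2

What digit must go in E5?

3

Cell E5 itself could take any of {1, 3} by direct elimination.
Consider where 3 can go in column E.
E1 is out (box 2 already has a 3).
E2 is out (row 2 already has a 3).
E4 is out (row 4 already has a 3).
E6 is out (row 6 already has a 3).
So the only cell in column E that can hold 3 is E5.
Therefore E5 = 3.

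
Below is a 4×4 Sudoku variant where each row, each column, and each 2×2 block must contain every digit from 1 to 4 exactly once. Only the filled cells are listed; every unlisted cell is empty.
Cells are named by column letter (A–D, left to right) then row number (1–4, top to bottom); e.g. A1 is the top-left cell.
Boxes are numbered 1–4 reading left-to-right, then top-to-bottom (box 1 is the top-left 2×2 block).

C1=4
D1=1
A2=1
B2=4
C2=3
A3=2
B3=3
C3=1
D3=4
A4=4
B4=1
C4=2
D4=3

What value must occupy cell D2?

2

Row 2 already contains {1, 3, 4}.
Column D already contains {1, 3, 4}.
Its 2×2 block (box 2) already contains {1, 3, 4}.
The only value from 1–4 not eliminated is 2, so D2 = 2.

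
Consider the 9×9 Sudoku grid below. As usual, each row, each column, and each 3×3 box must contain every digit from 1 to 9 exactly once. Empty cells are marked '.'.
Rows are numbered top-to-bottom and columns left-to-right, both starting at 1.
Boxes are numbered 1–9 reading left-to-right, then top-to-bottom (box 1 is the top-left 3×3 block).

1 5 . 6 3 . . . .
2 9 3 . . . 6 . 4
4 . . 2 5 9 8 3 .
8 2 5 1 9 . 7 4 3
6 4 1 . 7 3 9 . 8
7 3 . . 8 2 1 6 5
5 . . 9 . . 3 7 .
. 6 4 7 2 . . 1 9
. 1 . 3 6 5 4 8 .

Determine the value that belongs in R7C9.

6

Cell R7C9 itself could take any of {2, 6} by direct elimination.
Consider where 6 can go in column 9.
R1C9 is out (row 1 already has a 6).
R3C9 is out (box 3 already has a 6).
R9C9 is out (row 9 already has a 6).
So the only cell in column 9 that can hold 6 is R7C9.
Therefore R7C9 = 6.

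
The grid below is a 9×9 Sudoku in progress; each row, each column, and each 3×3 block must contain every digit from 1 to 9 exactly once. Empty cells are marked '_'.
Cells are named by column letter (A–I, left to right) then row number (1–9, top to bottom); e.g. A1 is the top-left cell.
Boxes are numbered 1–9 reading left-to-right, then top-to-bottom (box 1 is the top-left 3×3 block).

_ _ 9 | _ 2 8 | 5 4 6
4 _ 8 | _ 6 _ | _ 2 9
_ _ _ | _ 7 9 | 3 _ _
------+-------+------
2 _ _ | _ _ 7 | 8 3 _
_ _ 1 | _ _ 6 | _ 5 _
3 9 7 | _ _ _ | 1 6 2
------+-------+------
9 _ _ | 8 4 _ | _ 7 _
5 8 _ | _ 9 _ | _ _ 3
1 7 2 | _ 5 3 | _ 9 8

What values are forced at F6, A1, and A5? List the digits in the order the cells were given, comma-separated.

For F6:
  Consider where 4 can go in column F.
  F2 is out (row 2 already has a 4).
  F7 is out (row 7 already has a 4).
  F8 is out (box 8 already has a 4).
  So the only cell in column F that can hold 4 is F6.
  So F6 = 4.
For A1:
  Row 1 already contains {2, 4, 5, 6, 8, 9}.
  Column A already contains {1, 2, 3, 4, 5, 9}.
  Its 3×3 block (box 1) already contains {4, 8, 9}.
  The only value from 1–9 not eliminated is 7, so A1 = 7.
For A5:
  Row 5 already contains {1, 5, 6}.
  Column A already contains {1, 2, 3, 4, 5, 9}.
  Its 3×3 block (box 4) already contains {1, 2, 3, 7, 9}.
  The only value from 1–9 not eliminated is 8, so A5 = 8.

4,7,8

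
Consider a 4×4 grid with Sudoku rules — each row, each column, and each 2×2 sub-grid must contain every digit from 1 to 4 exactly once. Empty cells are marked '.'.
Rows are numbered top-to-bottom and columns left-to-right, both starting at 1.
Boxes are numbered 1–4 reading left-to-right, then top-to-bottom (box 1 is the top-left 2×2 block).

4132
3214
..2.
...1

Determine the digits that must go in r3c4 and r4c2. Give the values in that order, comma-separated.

3,3

For r3c4:
  Row 3 already contains {2}.
  Column 4 already contains {1, 2, 4}.
  Its 2×2 block (box 4) already contains {1, 2}.
  The only value from 1–4 not eliminated is 3, so r3c4 = 3.
For r4c2:
  Consider where 3 can go in row 4.
  r4c1 is out (column 1 already has a 3).
  r4c3 is out (column 3 already has a 3).
  So the only cell in row 4 that can hold 3 is r4c2.
  So r4c2 = 3.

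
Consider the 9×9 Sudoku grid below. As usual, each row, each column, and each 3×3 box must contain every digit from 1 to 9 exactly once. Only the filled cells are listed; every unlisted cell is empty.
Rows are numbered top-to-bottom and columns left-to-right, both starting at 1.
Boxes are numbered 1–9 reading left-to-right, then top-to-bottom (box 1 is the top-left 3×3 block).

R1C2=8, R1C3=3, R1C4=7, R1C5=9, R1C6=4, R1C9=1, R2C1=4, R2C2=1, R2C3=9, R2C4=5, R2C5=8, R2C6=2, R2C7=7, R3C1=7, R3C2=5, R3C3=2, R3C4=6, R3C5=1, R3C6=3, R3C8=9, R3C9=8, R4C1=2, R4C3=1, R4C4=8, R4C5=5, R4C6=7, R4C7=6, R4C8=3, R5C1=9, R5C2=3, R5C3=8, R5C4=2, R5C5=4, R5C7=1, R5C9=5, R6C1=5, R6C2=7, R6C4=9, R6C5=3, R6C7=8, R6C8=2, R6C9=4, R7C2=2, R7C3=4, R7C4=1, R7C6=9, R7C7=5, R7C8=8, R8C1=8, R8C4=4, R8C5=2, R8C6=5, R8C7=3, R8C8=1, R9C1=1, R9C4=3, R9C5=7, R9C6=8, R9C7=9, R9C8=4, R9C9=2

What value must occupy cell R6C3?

Row 6 already contains {2, 3, 4, 5, 7, 8, 9}.
Column 3 already contains {1, 2, 3, 4, 8, 9}.
Its 3×3 block (box 4) already contains {1, 2, 3, 5, 7, 8, 9}.
The only value from 1–9 not eliminated is 6, so R6C3 = 6.

6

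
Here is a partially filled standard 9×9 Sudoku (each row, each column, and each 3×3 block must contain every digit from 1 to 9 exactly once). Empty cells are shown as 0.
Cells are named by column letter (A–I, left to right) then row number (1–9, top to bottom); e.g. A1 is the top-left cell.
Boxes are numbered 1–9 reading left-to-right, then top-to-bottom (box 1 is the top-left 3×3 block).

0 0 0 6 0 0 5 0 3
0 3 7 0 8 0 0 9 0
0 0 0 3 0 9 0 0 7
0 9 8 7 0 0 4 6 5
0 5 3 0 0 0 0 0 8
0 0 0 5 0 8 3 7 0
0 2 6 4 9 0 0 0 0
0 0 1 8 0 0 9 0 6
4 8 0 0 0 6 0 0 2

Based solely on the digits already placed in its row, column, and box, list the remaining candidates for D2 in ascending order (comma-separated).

1,2

Row 2 already contains {3, 7, 8, 9}.
Column D already contains {3, 4, 5, 6, 7, 8}.
Its 3×3 block (box 2) already contains {3, 6, 8, 9}.
Removing those from 1–9 leaves {1, 2} as the candidates for D2.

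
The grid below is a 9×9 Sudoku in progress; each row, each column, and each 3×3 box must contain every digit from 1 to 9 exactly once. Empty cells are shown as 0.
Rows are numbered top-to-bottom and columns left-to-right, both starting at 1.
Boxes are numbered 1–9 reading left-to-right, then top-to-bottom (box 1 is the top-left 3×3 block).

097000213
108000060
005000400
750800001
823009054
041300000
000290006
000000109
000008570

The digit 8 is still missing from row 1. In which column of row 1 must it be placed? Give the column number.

Consider where 8 can go in row 1.
R1C1 is out (column 1 already has a 8).
R1C4 is out (column 4 already has a 8).
R1C6 is out (column 6 already has a 8).
So the only cell in row 1 that can hold 8 is R1C5.
That is column 5.

5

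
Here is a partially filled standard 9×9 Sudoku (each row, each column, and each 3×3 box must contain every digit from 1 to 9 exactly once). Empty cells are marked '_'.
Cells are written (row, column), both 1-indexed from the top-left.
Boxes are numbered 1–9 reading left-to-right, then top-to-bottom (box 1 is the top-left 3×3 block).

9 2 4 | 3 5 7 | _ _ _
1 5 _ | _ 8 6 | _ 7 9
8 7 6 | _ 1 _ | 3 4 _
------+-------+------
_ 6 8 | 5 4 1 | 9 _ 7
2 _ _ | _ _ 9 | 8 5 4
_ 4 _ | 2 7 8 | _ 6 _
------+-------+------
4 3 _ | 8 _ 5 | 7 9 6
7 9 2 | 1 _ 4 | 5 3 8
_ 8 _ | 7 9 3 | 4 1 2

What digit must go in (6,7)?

Row 6 already contains {2, 4, 6, 7, 8}.
Column 7 already contains {3, 4, 5, 7, 8, 9}.
Its 3×3 block (box 6) already contains {4, 5, 6, 7, 8, 9}.
The only value from 1–9 not eliminated is 1, so (6,7) = 1.

1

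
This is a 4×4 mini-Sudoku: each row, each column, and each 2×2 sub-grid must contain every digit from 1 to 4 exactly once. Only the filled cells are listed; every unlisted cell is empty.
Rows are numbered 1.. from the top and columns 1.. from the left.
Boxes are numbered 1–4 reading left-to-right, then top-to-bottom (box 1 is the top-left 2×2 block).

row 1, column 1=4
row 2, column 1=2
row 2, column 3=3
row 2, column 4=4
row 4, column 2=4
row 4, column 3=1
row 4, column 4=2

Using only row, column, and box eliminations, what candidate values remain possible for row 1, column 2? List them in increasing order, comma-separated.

1,3

Row 1 already contains {4}.
Column 2 already contains {4}.
Its 2×2 block (box 1) already contains {2, 4}.
Removing those from 1–4 leaves {1, 3} as the candidates for row 1, column 2.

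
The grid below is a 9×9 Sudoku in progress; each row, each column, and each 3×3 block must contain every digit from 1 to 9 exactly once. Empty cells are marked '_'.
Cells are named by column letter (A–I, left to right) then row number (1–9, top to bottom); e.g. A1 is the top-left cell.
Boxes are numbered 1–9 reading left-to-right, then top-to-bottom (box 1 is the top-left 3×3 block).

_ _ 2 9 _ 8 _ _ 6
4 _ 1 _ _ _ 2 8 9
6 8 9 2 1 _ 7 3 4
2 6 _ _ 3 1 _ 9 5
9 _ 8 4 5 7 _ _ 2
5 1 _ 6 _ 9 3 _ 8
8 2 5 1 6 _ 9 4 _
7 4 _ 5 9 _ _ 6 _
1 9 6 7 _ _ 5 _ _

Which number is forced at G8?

8

Cell G8 itself could take any of {1, 8} by direct elimination.
Consider where 8 can go in column G.
G1 is out (row 1 already has a 8).
G4 is out (box 6 already has a 8).
G5 is out (row 5 already has a 8).
So the only cell in column G that can hold 8 is G8.
Therefore G8 = 8.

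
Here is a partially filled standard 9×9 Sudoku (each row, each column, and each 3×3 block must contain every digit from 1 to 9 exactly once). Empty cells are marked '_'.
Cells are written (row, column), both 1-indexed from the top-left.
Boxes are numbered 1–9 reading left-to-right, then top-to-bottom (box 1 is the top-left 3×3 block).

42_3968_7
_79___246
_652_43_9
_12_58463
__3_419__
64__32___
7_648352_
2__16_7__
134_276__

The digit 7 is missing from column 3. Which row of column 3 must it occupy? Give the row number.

Consider where 7 can go in column 3.
(1,3) is out (row 1 already has a 7).
(8,3) is out (row 8 already has a 7).
So the only cell in column 3 that can hold 7 is (6,3).
That is row 6.

6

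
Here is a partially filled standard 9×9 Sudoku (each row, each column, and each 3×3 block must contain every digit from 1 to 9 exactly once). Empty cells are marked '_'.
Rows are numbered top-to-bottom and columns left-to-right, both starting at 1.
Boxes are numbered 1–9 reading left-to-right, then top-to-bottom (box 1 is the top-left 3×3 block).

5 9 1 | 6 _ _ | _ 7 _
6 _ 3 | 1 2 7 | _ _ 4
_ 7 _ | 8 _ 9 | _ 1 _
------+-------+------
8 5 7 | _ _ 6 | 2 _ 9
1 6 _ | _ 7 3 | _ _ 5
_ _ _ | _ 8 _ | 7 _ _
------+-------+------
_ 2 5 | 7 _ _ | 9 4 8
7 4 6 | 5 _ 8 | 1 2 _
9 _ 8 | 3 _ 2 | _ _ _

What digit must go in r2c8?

9

Cell r2c8 itself could take any of {5, 8, 9} by direct elimination.
Consider where 9 can go in column 8.
r4c8 is out (row 4 already has a 9).
r5c8 is out (box 6 already has a 9).
r6c8 is out (box 6 already has a 9).
r9c8 is out (row 9 already has a 9).
So the only cell in column 8 that can hold 9 is r2c8.
Therefore r2c8 = 9.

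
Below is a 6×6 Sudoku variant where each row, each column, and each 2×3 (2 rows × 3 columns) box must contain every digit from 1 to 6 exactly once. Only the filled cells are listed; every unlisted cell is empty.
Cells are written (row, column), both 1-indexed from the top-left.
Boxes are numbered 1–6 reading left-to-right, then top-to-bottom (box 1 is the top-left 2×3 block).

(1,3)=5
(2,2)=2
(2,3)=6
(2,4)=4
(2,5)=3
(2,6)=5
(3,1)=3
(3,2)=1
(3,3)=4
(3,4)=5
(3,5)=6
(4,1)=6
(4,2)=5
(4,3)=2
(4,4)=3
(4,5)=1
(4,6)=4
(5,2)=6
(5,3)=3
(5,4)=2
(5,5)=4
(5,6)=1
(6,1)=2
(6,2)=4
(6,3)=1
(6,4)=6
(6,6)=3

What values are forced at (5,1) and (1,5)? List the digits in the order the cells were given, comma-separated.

For (5,1):
  Row 5 already contains {1, 2, 3, 4, 6}.
  Column 1 already contains {2, 3, 6}.
  Its 2×3 block (box 5) already contains {1, 2, 3, 4, 6}.
  The only value from 1–6 not eliminated is 5, so (5,1) = 5.
For (1,5):
  Row 1 already contains {5}.
  Column 5 already contains {1, 3, 4, 6}.
  Its 2×3 block (box 2) already contains {3, 4, 5}.
  The only value from 1–6 not eliminated is 2, so (1,5) = 2.

5,2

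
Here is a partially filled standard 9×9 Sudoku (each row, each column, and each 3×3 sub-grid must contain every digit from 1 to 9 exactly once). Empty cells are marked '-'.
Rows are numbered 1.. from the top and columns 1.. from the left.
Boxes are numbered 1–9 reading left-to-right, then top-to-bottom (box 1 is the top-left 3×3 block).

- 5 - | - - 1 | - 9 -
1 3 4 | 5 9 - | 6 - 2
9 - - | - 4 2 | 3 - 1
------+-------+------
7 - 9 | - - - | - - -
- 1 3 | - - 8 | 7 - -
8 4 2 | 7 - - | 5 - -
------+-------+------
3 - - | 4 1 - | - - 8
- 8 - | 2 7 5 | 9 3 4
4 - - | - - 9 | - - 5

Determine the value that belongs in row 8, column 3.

1

Cell row 8, column 3 itself could take any of {1, 6} by direct elimination.
Consider where 1 can go in row 8.
row 8, column 1 is out (column 1 already has a 1).
So the only cell in row 8 that can hold 1 is row 8, column 3.
Therefore row 8, column 3 = 1.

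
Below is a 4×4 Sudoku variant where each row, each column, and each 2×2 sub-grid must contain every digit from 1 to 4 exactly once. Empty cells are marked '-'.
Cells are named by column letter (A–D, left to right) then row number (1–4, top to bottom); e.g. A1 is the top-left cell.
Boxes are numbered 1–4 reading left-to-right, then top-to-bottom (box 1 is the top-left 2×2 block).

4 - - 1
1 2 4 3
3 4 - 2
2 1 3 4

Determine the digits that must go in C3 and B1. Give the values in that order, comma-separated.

For C3:
  Row 3 already contains {2, 3, 4}.
  Column C already contains {3, 4}.
  Its 2×2 block (box 4) already contains {2, 3, 4}.
  The only value from 1–4 not eliminated is 1, so C3 = 1.
For B1:
  Row 1 already contains {1, 4}.
  Column B already contains {1, 2, 4}.
  Its 2×2 block (box 1) already contains {1, 2, 4}.
  The only value from 1–4 not eliminated is 3, so B1 = 3.

1,3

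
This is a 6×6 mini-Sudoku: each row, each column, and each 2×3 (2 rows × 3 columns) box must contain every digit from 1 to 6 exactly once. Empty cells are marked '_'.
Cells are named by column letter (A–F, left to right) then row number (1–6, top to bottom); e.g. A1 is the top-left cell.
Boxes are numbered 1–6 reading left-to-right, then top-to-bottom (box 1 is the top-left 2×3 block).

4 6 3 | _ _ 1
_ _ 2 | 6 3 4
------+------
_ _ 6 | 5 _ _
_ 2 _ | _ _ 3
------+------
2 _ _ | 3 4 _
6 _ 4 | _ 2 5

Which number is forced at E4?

Cell E4 itself could take any of {1, 6} by direct elimination.
Consider where 6 can go in column E.
E1 is out (row 1 already has a 6).
E3 is out (row 3 already has a 6).
So the only cell in column E that can hold 6 is E4.
Therefore E4 = 6.

6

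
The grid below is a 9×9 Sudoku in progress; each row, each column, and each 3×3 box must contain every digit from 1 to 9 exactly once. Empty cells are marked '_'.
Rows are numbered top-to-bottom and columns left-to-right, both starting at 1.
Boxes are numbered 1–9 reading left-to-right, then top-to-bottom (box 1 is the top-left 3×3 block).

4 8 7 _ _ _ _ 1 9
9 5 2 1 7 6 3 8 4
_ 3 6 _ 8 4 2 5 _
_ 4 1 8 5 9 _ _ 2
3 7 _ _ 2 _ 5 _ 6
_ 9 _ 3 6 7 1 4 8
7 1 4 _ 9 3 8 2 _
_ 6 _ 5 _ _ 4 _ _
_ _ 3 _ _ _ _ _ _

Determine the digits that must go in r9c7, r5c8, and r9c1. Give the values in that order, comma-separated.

For r9c7:
  Consider where 9 can go in column 7.
  r1c7 is out (row 1 already has a 9).
  r4c7 is out (row 4 already has a 9).
  So the only cell in column 7 that can hold 9 is r9c7.
  So r9c7 = 9.
For r5c8:
  Row 5 already contains {2, 3, 5, 6, 7}.
  Column 8 already contains {1, 2, 4, 5, 8}.
  Its 3×3 block (box 6) already contains {1, 2, 4, 5, 6, 8}.
  The only value from 1–9 not eliminated is 9, so r5c8 = 9.
For r9c1:
  Consider where 5 can go in box 7.
  r8c1 is out (row 8 already has a 5).
  r8c3 is out (row 8 already has a 5).
  r9c2 is out (column 2 already has a 5).
  So the only cell in box 7 that can hold 5 is r9c1.
  So r9c1 = 5.

9,9,5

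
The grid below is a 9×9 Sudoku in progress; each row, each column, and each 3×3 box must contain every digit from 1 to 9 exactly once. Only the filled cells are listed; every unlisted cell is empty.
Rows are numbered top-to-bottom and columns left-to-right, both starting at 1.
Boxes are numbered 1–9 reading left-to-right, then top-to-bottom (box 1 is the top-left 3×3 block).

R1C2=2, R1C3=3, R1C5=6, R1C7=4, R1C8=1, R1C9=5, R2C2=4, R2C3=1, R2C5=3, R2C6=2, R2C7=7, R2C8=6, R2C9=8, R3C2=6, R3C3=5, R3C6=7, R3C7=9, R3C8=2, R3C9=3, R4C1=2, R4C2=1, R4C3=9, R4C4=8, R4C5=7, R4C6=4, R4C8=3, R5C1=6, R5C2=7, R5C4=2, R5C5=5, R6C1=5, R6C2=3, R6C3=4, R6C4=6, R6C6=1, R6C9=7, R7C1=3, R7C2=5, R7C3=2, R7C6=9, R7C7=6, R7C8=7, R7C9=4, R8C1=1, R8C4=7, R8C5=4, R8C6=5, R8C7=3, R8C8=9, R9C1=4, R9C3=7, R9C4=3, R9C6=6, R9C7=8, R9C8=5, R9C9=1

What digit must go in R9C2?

Row 9 already contains {1, 3, 4, 5, 6, 7, 8}.
Column 2 already contains {1, 2, 3, 4, 5, 6, 7}.
Its 3×3 block (box 7) already contains {1, 2, 3, 4, 5, 7}.
The only value from 1–9 not eliminated is 9, so R9C2 = 9.

9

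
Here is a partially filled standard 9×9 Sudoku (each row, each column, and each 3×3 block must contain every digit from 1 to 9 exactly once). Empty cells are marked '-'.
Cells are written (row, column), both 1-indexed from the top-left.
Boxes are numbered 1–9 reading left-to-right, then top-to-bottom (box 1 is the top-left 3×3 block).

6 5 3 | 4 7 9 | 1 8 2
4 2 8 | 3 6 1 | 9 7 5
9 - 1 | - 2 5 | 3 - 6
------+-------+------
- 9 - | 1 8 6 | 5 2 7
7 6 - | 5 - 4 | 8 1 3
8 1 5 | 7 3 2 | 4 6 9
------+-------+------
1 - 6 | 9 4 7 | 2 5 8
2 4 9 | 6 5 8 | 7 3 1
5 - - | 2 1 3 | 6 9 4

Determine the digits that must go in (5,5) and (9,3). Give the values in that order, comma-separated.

For (5,5):
  Row 5 already contains {1, 3, 4, 5, 6, 7, 8}.
  Column 5 already contains {1, 2, 3, 4, 5, 6, 7, 8}.
  Its 3×3 block (box 5) already contains {1, 2, 3, 4, 5, 6, 7, 8}.
  The only value from 1–9 not eliminated is 9, so (5,5) = 9.
For (9,3):
  Row 9 already contains {1, 2, 3, 4, 5, 6, 9}.
  Column 3 already contains {1, 3, 5, 6, 8, 9}.
  Its 3×3 block (box 7) already contains {1, 2, 4, 5, 6, 9}.
  The only value from 1–9 not eliminated is 7, so (9,3) = 7.

9,7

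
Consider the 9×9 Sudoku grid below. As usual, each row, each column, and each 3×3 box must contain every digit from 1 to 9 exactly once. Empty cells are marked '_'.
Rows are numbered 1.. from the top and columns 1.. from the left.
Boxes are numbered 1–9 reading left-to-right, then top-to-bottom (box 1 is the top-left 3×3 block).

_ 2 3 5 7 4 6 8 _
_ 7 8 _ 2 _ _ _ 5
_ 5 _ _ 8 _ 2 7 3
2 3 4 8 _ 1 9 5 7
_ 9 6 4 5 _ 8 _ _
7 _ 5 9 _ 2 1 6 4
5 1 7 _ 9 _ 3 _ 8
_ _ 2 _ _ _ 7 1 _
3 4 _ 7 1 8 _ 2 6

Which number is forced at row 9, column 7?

Row 9 already contains {1, 2, 3, 4, 6, 7, 8}.
Column 7 already contains {1, 2, 3, 6, 7, 8, 9}.
Its 3×3 block (box 9) already contains {1, 2, 3, 6, 7, 8}.
The only value from 1–9 not eliminated is 5, so row 9, column 7 = 5.

5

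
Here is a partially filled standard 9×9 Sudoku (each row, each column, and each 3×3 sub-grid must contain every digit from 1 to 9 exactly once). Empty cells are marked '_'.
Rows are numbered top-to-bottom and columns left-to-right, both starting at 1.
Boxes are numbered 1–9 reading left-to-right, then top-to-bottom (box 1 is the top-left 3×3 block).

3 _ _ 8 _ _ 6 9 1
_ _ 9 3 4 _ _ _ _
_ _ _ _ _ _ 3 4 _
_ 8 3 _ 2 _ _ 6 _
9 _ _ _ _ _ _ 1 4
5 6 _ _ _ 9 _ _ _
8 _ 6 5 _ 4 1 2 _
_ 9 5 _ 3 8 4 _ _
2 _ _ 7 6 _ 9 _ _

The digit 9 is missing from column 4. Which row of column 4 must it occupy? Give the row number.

Consider where 9 can go in column 4.
R4C4 is out (box 5 already has a 9).
R5C4 is out (row 5 already has a 9).
R6C4 is out (row 6 already has a 9).
R8C4 is out (row 8 already has a 9).
So the only cell in column 4 that can hold 9 is R3C4.
That is row 3.

3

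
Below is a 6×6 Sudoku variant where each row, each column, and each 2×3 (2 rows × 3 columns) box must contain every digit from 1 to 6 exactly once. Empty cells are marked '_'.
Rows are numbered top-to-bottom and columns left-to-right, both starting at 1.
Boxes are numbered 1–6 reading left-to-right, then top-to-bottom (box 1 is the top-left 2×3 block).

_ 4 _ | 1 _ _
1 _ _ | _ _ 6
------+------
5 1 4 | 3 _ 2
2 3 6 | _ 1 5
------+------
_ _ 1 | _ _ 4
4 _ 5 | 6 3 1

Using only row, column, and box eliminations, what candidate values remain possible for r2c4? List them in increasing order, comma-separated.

2,4,5

Row 2 already contains {1, 6}.
Column 4 already contains {1, 3, 6}.
Its 2×3 block (box 2) already contains {1, 6}.
Removing those from 1–6 leaves {2, 4, 5} as the candidates for r2c4.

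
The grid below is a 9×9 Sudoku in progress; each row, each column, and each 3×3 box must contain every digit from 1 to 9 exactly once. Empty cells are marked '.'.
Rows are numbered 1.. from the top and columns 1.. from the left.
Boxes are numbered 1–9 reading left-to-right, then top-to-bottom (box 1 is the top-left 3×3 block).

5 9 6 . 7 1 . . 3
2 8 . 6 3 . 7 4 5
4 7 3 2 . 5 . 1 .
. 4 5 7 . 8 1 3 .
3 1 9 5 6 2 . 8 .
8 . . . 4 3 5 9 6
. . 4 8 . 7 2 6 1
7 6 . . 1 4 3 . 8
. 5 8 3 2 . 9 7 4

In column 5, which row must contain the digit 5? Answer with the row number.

Consider where 5 can go in column 5.
row 3, column 5 is out (row 3 already has a 5).
row 4, column 5 is out (row 4 already has a 5).
So the only cell in column 5 that can hold 5 is row 7, column 5.
That is row 7.

7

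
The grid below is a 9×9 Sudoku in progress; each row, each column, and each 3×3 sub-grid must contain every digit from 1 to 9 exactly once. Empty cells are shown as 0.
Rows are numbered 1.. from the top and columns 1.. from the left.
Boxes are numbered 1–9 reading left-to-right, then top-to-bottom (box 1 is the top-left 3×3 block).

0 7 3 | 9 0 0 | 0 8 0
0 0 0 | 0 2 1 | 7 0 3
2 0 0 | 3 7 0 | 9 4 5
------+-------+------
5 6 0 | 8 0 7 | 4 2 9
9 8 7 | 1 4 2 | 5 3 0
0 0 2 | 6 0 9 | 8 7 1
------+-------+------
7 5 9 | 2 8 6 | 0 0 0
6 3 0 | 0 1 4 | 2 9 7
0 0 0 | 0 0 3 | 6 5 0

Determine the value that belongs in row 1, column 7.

1

Row 1 already contains {3, 7, 8, 9}.
Column 7 already contains {2, 4, 5, 6, 7, 8, 9}.
Its 3×3 block (box 3) already contains {3, 4, 5, 7, 8, 9}.
The only value from 1–9 not eliminated is 1, so row 1, column 7 = 1.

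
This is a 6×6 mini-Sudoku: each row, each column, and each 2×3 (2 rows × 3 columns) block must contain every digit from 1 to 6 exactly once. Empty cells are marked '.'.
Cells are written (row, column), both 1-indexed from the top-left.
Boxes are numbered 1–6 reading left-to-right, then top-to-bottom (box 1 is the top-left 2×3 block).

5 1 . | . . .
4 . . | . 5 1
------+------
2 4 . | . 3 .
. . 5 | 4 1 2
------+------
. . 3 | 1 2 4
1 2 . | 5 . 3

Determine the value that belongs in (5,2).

5

Cell (5,2) itself could take any of {5, 6} by direct elimination.
Consider where 5 can go in row 5.
(5,1) is out (column 1 already has a 5).
So the only cell in row 5 that can hold 5 is (5,2).
Therefore (5,2) = 5.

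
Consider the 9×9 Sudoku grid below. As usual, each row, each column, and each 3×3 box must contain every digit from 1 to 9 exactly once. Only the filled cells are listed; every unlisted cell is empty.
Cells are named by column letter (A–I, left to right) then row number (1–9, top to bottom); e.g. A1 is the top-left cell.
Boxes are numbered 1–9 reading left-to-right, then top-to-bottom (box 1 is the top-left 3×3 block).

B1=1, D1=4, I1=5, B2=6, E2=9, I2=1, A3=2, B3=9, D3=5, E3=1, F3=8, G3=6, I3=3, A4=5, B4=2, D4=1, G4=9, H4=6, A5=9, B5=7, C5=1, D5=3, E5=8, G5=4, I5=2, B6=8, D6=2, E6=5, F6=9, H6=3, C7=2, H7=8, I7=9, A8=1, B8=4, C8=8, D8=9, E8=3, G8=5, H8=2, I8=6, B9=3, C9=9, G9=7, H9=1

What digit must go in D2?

7

Row 2 already contains {1, 6, 9}.
Column D already contains {1, 2, 3, 4, 5, 9}.
Its 3×3 block (box 2) already contains {1, 4, 5, 8, 9}.
The only value from 1–9 not eliminated is 7, so D2 = 7.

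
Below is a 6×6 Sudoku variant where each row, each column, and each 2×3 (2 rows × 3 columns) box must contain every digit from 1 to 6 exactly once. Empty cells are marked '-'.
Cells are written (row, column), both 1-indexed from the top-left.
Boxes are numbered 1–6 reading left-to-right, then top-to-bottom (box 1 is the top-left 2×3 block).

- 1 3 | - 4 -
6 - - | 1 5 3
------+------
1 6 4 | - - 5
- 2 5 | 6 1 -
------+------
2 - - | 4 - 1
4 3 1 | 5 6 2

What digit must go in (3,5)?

Cell (3,5) itself could take any of {2, 3} by direct elimination.
Consider where 2 can go in column 5.
(5,5) is out (row 5 already has a 2).
So the only cell in column 5 that can hold 2 is (3,5).
Therefore (3,5) = 2.

2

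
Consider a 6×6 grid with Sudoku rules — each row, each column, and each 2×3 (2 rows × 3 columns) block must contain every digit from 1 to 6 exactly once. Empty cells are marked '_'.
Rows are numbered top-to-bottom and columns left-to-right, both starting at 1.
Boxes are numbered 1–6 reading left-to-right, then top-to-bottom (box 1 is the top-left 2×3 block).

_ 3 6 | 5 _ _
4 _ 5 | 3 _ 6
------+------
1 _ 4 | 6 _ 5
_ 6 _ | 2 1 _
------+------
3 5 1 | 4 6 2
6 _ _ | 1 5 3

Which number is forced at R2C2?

1

Cell R2C2 itself could take any of {1, 2} by direct elimination.
Consider where 1 can go in row 2.
R2C5 is out (column 5 already has a 1).
So the only cell in row 2 that can hold 1 is R2C2.
Therefore R2C2 = 1.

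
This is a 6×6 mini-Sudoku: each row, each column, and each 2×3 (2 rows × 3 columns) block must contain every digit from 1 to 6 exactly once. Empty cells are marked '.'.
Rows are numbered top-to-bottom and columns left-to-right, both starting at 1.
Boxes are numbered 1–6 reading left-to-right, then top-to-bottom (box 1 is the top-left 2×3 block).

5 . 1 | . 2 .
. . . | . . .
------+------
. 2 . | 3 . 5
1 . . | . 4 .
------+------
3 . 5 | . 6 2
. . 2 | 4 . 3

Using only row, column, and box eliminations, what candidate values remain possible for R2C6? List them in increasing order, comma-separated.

1,4,6

Row 2 already contains {}.
Column 6 already contains {2, 3, 5}.
Its 2×3 block (box 2) already contains {2}.
Removing those from 1–6 leaves {1, 4, 6} as the candidates for R2C6.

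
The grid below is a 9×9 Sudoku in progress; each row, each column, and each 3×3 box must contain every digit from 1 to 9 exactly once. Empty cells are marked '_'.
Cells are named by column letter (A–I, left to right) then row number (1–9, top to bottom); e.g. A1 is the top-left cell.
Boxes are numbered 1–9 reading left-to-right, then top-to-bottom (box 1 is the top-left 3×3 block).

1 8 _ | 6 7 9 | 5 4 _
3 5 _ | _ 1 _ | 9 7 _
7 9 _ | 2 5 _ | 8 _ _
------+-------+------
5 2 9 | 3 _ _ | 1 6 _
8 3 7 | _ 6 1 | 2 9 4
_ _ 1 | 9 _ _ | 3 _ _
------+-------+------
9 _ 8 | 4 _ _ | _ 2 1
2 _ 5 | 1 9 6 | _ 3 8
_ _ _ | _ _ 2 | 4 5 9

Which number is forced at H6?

8

Row 6 already contains {1, 3, 9}.
Column H already contains {2, 3, 4, 5, 6, 7, 9}.
Its 3×3 block (box 6) already contains {1, 2, 3, 4, 6, 9}.
The only value from 1–9 not eliminated is 8, so H6 = 8.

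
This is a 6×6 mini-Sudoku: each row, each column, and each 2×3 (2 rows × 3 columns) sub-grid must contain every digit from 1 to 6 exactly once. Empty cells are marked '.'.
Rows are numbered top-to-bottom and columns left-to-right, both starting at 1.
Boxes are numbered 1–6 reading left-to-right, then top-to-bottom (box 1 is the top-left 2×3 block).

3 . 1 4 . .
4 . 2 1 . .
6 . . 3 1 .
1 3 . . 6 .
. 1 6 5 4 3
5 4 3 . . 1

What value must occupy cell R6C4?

Cell R6C4 itself could take any of {2, 6} by direct elimination.
Consider where 6 can go in column 4.
R4C4 is out (row 4 already has a 6).
So the only cell in column 4 that can hold 6 is R6C4.
Therefore R6C4 = 6.

6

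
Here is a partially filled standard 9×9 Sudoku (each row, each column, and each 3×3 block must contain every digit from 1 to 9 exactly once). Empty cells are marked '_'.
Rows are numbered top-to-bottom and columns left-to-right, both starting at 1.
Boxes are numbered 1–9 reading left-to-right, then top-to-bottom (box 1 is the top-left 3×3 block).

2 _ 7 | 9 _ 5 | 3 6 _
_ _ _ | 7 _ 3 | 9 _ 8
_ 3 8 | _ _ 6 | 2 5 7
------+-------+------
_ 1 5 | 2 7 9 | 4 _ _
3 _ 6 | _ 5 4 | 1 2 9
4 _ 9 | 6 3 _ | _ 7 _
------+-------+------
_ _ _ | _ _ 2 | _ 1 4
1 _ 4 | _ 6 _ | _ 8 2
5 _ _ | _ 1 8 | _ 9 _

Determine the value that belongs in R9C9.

3

Cell R9C9 itself could take any of {3, 6} by direct elimination.
Consider where 3 can go in box 9.
R7C7 is out (column 7 already has a 3).
R8C7 is out (column 7 already has a 3).
R9C7 is out (column 7 already has a 3).
So the only cell in box 9 that can hold 3 is R9C9.
Therefore R9C9 = 3.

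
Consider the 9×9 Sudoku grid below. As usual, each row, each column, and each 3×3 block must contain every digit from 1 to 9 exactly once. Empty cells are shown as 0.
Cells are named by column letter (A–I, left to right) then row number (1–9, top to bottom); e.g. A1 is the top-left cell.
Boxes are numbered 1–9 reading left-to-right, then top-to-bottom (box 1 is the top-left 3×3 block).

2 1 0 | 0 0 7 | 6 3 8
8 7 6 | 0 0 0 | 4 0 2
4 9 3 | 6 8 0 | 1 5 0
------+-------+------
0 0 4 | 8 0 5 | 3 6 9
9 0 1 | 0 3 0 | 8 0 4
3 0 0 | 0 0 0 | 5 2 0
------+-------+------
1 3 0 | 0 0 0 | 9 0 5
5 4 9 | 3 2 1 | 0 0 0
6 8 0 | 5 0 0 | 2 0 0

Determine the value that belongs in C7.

2

Cell C7 itself could take any of {2, 7} by direct elimination.
Consider where 2 can go in box 7.
C9 is out (row 9 already has a 2).
So the only cell in box 7 that can hold 2 is C7.
Therefore C7 = 2.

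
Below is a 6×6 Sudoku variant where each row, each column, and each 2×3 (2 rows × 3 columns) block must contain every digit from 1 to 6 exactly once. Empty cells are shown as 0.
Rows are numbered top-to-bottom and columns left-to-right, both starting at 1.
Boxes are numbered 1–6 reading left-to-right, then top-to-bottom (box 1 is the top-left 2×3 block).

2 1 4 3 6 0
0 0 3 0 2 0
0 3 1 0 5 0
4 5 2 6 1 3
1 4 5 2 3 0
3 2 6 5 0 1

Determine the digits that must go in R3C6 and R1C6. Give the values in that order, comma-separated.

2,5

For R3C6:
  Consider where 2 can go in row 3.
  R3C1 is out (column 1 already has a 2).
  R3C4 is out (column 4 already has a 2).
  So the only cell in row 3 that can hold 2 is R3C6.
  So R3C6 = 2.
For R1C6:
  Row 1 already contains {1, 2, 3, 4, 6}.
  Column 6 already contains {1, 3}.
  Its 2×3 block (box 2) already contains {2, 3, 6}.
  The only value from 1–6 not eliminated is 5, so R1C6 = 5.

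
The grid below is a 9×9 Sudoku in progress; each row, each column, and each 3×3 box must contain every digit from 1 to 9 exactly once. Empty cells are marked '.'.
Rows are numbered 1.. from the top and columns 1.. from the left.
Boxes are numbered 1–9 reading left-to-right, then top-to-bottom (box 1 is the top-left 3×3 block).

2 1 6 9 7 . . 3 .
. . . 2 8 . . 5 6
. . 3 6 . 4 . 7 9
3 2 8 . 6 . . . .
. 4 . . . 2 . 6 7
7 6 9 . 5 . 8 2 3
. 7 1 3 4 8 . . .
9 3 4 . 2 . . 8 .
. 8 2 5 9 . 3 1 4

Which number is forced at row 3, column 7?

2

Cell row 3, column 7 itself could take any of {1, 2} by direct elimination.
Consider where 2 can go in box 3.
row 1, column 7 is out (row 1 already has a 2).
row 1, column 9 is out (row 1 already has a 2).
row 2, column 7 is out (row 2 already has a 2).
So the only cell in box 3 that can hold 2 is row 3, column 7.
Therefore row 3, column 7 = 2.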